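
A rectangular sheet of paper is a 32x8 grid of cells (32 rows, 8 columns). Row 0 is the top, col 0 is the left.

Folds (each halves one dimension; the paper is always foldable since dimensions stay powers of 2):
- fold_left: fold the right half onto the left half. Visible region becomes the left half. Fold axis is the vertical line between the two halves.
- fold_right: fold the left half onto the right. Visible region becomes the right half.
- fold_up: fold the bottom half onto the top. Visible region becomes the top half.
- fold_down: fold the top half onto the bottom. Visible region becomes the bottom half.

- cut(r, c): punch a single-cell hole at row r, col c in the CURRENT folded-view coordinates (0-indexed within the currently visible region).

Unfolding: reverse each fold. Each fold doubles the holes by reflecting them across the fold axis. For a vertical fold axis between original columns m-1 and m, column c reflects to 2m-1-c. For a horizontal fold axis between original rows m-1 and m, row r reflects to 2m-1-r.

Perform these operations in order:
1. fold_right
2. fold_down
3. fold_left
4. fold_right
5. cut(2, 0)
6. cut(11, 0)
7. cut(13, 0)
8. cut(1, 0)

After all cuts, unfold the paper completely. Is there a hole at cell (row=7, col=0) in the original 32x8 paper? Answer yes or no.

Answer: no

Derivation:
Op 1 fold_right: fold axis v@4; visible region now rows[0,32) x cols[4,8) = 32x4
Op 2 fold_down: fold axis h@16; visible region now rows[16,32) x cols[4,8) = 16x4
Op 3 fold_left: fold axis v@6; visible region now rows[16,32) x cols[4,6) = 16x2
Op 4 fold_right: fold axis v@5; visible region now rows[16,32) x cols[5,6) = 16x1
Op 5 cut(2, 0): punch at orig (18,5); cuts so far [(18, 5)]; region rows[16,32) x cols[5,6) = 16x1
Op 6 cut(11, 0): punch at orig (27,5); cuts so far [(18, 5), (27, 5)]; region rows[16,32) x cols[5,6) = 16x1
Op 7 cut(13, 0): punch at orig (29,5); cuts so far [(18, 5), (27, 5), (29, 5)]; region rows[16,32) x cols[5,6) = 16x1
Op 8 cut(1, 0): punch at orig (17,5); cuts so far [(17, 5), (18, 5), (27, 5), (29, 5)]; region rows[16,32) x cols[5,6) = 16x1
Unfold 1 (reflect across v@5): 8 holes -> [(17, 4), (17, 5), (18, 4), (18, 5), (27, 4), (27, 5), (29, 4), (29, 5)]
Unfold 2 (reflect across v@6): 16 holes -> [(17, 4), (17, 5), (17, 6), (17, 7), (18, 4), (18, 5), (18, 6), (18, 7), (27, 4), (27, 5), (27, 6), (27, 7), (29, 4), (29, 5), (29, 6), (29, 7)]
Unfold 3 (reflect across h@16): 32 holes -> [(2, 4), (2, 5), (2, 6), (2, 7), (4, 4), (4, 5), (4, 6), (4, 7), (13, 4), (13, 5), (13, 6), (13, 7), (14, 4), (14, 5), (14, 6), (14, 7), (17, 4), (17, 5), (17, 6), (17, 7), (18, 4), (18, 5), (18, 6), (18, 7), (27, 4), (27, 5), (27, 6), (27, 7), (29, 4), (29, 5), (29, 6), (29, 7)]
Unfold 4 (reflect across v@4): 64 holes -> [(2, 0), (2, 1), (2, 2), (2, 3), (2, 4), (2, 5), (2, 6), (2, 7), (4, 0), (4, 1), (4, 2), (4, 3), (4, 4), (4, 5), (4, 6), (4, 7), (13, 0), (13, 1), (13, 2), (13, 3), (13, 4), (13, 5), (13, 6), (13, 7), (14, 0), (14, 1), (14, 2), (14, 3), (14, 4), (14, 5), (14, 6), (14, 7), (17, 0), (17, 1), (17, 2), (17, 3), (17, 4), (17, 5), (17, 6), (17, 7), (18, 0), (18, 1), (18, 2), (18, 3), (18, 4), (18, 5), (18, 6), (18, 7), (27, 0), (27, 1), (27, 2), (27, 3), (27, 4), (27, 5), (27, 6), (27, 7), (29, 0), (29, 1), (29, 2), (29, 3), (29, 4), (29, 5), (29, 6), (29, 7)]
Holes: [(2, 0), (2, 1), (2, 2), (2, 3), (2, 4), (2, 5), (2, 6), (2, 7), (4, 0), (4, 1), (4, 2), (4, 3), (4, 4), (4, 5), (4, 6), (4, 7), (13, 0), (13, 1), (13, 2), (13, 3), (13, 4), (13, 5), (13, 6), (13, 7), (14, 0), (14, 1), (14, 2), (14, 3), (14, 4), (14, 5), (14, 6), (14, 7), (17, 0), (17, 1), (17, 2), (17, 3), (17, 4), (17, 5), (17, 6), (17, 7), (18, 0), (18, 1), (18, 2), (18, 3), (18, 4), (18, 5), (18, 6), (18, 7), (27, 0), (27, 1), (27, 2), (27, 3), (27, 4), (27, 5), (27, 6), (27, 7), (29, 0), (29, 1), (29, 2), (29, 3), (29, 4), (29, 5), (29, 6), (29, 7)]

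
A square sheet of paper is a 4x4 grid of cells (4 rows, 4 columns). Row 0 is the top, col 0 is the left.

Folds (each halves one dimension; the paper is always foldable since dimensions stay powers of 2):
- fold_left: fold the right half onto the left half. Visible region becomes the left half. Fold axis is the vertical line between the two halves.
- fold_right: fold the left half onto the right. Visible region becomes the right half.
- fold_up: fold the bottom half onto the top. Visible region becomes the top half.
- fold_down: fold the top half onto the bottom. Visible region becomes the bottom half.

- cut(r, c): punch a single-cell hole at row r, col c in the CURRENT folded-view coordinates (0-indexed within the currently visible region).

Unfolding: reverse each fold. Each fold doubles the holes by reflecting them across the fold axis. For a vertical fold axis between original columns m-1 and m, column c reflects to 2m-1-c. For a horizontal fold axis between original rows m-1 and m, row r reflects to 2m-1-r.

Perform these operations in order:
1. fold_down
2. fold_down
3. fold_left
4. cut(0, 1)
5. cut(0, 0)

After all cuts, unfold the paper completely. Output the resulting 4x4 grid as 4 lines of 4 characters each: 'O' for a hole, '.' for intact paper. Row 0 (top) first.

Op 1 fold_down: fold axis h@2; visible region now rows[2,4) x cols[0,4) = 2x4
Op 2 fold_down: fold axis h@3; visible region now rows[3,4) x cols[0,4) = 1x4
Op 3 fold_left: fold axis v@2; visible region now rows[3,4) x cols[0,2) = 1x2
Op 4 cut(0, 1): punch at orig (3,1); cuts so far [(3, 1)]; region rows[3,4) x cols[0,2) = 1x2
Op 5 cut(0, 0): punch at orig (3,0); cuts so far [(3, 0), (3, 1)]; region rows[3,4) x cols[0,2) = 1x2
Unfold 1 (reflect across v@2): 4 holes -> [(3, 0), (3, 1), (3, 2), (3, 3)]
Unfold 2 (reflect across h@3): 8 holes -> [(2, 0), (2, 1), (2, 2), (2, 3), (3, 0), (3, 1), (3, 2), (3, 3)]
Unfold 3 (reflect across h@2): 16 holes -> [(0, 0), (0, 1), (0, 2), (0, 3), (1, 0), (1, 1), (1, 2), (1, 3), (2, 0), (2, 1), (2, 2), (2, 3), (3, 0), (3, 1), (3, 2), (3, 3)]

Answer: OOOO
OOOO
OOOO
OOOO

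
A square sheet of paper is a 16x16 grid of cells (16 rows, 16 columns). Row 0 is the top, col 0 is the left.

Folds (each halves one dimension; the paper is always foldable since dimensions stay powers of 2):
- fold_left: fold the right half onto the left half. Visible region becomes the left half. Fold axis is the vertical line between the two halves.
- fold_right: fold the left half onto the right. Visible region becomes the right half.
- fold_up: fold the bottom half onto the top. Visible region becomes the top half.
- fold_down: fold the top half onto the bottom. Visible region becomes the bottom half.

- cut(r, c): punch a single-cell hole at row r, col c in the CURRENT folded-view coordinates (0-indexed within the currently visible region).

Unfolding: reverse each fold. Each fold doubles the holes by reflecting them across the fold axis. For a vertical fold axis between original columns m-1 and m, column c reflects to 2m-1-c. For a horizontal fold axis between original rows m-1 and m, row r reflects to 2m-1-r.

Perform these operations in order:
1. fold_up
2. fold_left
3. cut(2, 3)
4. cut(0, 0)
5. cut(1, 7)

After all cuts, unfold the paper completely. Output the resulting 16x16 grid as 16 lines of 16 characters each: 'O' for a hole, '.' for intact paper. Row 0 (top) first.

Answer: O..............O
.......OO.......
...O........O...
................
................
................
................
................
................
................
................
................
................
...O........O...
.......OO.......
O..............O

Derivation:
Op 1 fold_up: fold axis h@8; visible region now rows[0,8) x cols[0,16) = 8x16
Op 2 fold_left: fold axis v@8; visible region now rows[0,8) x cols[0,8) = 8x8
Op 3 cut(2, 3): punch at orig (2,3); cuts so far [(2, 3)]; region rows[0,8) x cols[0,8) = 8x8
Op 4 cut(0, 0): punch at orig (0,0); cuts so far [(0, 0), (2, 3)]; region rows[0,8) x cols[0,8) = 8x8
Op 5 cut(1, 7): punch at orig (1,7); cuts so far [(0, 0), (1, 7), (2, 3)]; region rows[0,8) x cols[0,8) = 8x8
Unfold 1 (reflect across v@8): 6 holes -> [(0, 0), (0, 15), (1, 7), (1, 8), (2, 3), (2, 12)]
Unfold 2 (reflect across h@8): 12 holes -> [(0, 0), (0, 15), (1, 7), (1, 8), (2, 3), (2, 12), (13, 3), (13, 12), (14, 7), (14, 8), (15, 0), (15, 15)]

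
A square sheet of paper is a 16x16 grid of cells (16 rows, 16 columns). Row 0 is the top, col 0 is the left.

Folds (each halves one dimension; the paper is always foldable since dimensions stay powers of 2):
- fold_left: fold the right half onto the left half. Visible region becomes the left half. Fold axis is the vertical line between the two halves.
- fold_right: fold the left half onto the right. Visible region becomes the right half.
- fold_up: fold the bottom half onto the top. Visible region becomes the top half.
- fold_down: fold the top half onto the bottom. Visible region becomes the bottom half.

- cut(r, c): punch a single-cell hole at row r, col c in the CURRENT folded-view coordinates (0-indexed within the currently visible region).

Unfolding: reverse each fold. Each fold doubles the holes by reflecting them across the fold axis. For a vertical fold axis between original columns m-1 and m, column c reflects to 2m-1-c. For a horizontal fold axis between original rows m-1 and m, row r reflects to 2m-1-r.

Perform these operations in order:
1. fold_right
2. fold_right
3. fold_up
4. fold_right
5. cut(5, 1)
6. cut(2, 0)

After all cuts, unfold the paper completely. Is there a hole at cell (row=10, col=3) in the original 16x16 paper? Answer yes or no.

Answer: yes

Derivation:
Op 1 fold_right: fold axis v@8; visible region now rows[0,16) x cols[8,16) = 16x8
Op 2 fold_right: fold axis v@12; visible region now rows[0,16) x cols[12,16) = 16x4
Op 3 fold_up: fold axis h@8; visible region now rows[0,8) x cols[12,16) = 8x4
Op 4 fold_right: fold axis v@14; visible region now rows[0,8) x cols[14,16) = 8x2
Op 5 cut(5, 1): punch at orig (5,15); cuts so far [(5, 15)]; region rows[0,8) x cols[14,16) = 8x2
Op 6 cut(2, 0): punch at orig (2,14); cuts so far [(2, 14), (5, 15)]; region rows[0,8) x cols[14,16) = 8x2
Unfold 1 (reflect across v@14): 4 holes -> [(2, 13), (2, 14), (5, 12), (5, 15)]
Unfold 2 (reflect across h@8): 8 holes -> [(2, 13), (2, 14), (5, 12), (5, 15), (10, 12), (10, 15), (13, 13), (13, 14)]
Unfold 3 (reflect across v@12): 16 holes -> [(2, 9), (2, 10), (2, 13), (2, 14), (5, 8), (5, 11), (5, 12), (5, 15), (10, 8), (10, 11), (10, 12), (10, 15), (13, 9), (13, 10), (13, 13), (13, 14)]
Unfold 4 (reflect across v@8): 32 holes -> [(2, 1), (2, 2), (2, 5), (2, 6), (2, 9), (2, 10), (2, 13), (2, 14), (5, 0), (5, 3), (5, 4), (5, 7), (5, 8), (5, 11), (5, 12), (5, 15), (10, 0), (10, 3), (10, 4), (10, 7), (10, 8), (10, 11), (10, 12), (10, 15), (13, 1), (13, 2), (13, 5), (13, 6), (13, 9), (13, 10), (13, 13), (13, 14)]
Holes: [(2, 1), (2, 2), (2, 5), (2, 6), (2, 9), (2, 10), (2, 13), (2, 14), (5, 0), (5, 3), (5, 4), (5, 7), (5, 8), (5, 11), (5, 12), (5, 15), (10, 0), (10, 3), (10, 4), (10, 7), (10, 8), (10, 11), (10, 12), (10, 15), (13, 1), (13, 2), (13, 5), (13, 6), (13, 9), (13, 10), (13, 13), (13, 14)]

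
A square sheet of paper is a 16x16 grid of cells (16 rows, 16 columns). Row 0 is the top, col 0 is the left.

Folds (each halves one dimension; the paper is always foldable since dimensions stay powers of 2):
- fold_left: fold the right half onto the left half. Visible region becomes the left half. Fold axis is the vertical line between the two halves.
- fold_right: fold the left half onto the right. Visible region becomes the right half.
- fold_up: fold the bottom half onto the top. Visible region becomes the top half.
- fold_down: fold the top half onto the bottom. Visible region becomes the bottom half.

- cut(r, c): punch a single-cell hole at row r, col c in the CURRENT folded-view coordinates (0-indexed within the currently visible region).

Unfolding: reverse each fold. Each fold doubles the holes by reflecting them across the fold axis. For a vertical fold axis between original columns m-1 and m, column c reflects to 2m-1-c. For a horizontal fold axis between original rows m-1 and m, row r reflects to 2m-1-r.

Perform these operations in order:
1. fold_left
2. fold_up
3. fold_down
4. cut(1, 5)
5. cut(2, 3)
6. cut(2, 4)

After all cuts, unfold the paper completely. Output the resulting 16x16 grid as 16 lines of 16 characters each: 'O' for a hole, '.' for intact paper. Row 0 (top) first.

Answer: ................
...OO......OO...
.....O....O.....
................
................
.....O....O.....
...OO......OO...
................
................
...OO......OO...
.....O....O.....
................
................
.....O....O.....
...OO......OO...
................

Derivation:
Op 1 fold_left: fold axis v@8; visible region now rows[0,16) x cols[0,8) = 16x8
Op 2 fold_up: fold axis h@8; visible region now rows[0,8) x cols[0,8) = 8x8
Op 3 fold_down: fold axis h@4; visible region now rows[4,8) x cols[0,8) = 4x8
Op 4 cut(1, 5): punch at orig (5,5); cuts so far [(5, 5)]; region rows[4,8) x cols[0,8) = 4x8
Op 5 cut(2, 3): punch at orig (6,3); cuts so far [(5, 5), (6, 3)]; region rows[4,8) x cols[0,8) = 4x8
Op 6 cut(2, 4): punch at orig (6,4); cuts so far [(5, 5), (6, 3), (6, 4)]; region rows[4,8) x cols[0,8) = 4x8
Unfold 1 (reflect across h@4): 6 holes -> [(1, 3), (1, 4), (2, 5), (5, 5), (6, 3), (6, 4)]
Unfold 2 (reflect across h@8): 12 holes -> [(1, 3), (1, 4), (2, 5), (5, 5), (6, 3), (6, 4), (9, 3), (9, 4), (10, 5), (13, 5), (14, 3), (14, 4)]
Unfold 3 (reflect across v@8): 24 holes -> [(1, 3), (1, 4), (1, 11), (1, 12), (2, 5), (2, 10), (5, 5), (5, 10), (6, 3), (6, 4), (6, 11), (6, 12), (9, 3), (9, 4), (9, 11), (9, 12), (10, 5), (10, 10), (13, 5), (13, 10), (14, 3), (14, 4), (14, 11), (14, 12)]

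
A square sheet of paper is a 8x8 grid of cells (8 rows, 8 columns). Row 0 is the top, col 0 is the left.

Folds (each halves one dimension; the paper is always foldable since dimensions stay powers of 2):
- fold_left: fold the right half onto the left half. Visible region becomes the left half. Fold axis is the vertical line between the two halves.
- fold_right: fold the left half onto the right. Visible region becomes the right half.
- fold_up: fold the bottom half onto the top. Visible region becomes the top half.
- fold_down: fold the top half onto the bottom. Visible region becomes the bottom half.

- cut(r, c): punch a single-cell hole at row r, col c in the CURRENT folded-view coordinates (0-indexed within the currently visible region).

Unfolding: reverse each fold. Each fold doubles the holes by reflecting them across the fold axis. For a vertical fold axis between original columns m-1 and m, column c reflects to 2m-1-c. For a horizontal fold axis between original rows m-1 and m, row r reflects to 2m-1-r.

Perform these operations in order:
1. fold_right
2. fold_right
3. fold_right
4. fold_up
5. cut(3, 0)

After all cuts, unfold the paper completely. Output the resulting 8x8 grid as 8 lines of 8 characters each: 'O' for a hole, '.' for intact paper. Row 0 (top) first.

Answer: ........
........
........
OOOOOOOO
OOOOOOOO
........
........
........

Derivation:
Op 1 fold_right: fold axis v@4; visible region now rows[0,8) x cols[4,8) = 8x4
Op 2 fold_right: fold axis v@6; visible region now rows[0,8) x cols[6,8) = 8x2
Op 3 fold_right: fold axis v@7; visible region now rows[0,8) x cols[7,8) = 8x1
Op 4 fold_up: fold axis h@4; visible region now rows[0,4) x cols[7,8) = 4x1
Op 5 cut(3, 0): punch at orig (3,7); cuts so far [(3, 7)]; region rows[0,4) x cols[7,8) = 4x1
Unfold 1 (reflect across h@4): 2 holes -> [(3, 7), (4, 7)]
Unfold 2 (reflect across v@7): 4 holes -> [(3, 6), (3, 7), (4, 6), (4, 7)]
Unfold 3 (reflect across v@6): 8 holes -> [(3, 4), (3, 5), (3, 6), (3, 7), (4, 4), (4, 5), (4, 6), (4, 7)]
Unfold 4 (reflect across v@4): 16 holes -> [(3, 0), (3, 1), (3, 2), (3, 3), (3, 4), (3, 5), (3, 6), (3, 7), (4, 0), (4, 1), (4, 2), (4, 3), (4, 4), (4, 5), (4, 6), (4, 7)]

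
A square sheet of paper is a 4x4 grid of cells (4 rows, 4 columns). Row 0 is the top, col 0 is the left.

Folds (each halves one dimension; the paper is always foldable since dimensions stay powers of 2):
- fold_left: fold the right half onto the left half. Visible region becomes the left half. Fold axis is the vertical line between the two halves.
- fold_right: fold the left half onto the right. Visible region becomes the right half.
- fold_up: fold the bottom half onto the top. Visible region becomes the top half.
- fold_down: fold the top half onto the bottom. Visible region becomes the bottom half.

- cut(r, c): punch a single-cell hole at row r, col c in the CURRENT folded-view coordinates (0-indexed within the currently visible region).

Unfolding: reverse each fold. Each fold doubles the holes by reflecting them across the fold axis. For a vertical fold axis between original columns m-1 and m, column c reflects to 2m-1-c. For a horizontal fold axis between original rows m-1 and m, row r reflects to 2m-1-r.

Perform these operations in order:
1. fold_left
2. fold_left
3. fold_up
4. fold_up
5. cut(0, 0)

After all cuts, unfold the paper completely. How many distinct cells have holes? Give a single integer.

Answer: 16

Derivation:
Op 1 fold_left: fold axis v@2; visible region now rows[0,4) x cols[0,2) = 4x2
Op 2 fold_left: fold axis v@1; visible region now rows[0,4) x cols[0,1) = 4x1
Op 3 fold_up: fold axis h@2; visible region now rows[0,2) x cols[0,1) = 2x1
Op 4 fold_up: fold axis h@1; visible region now rows[0,1) x cols[0,1) = 1x1
Op 5 cut(0, 0): punch at orig (0,0); cuts so far [(0, 0)]; region rows[0,1) x cols[0,1) = 1x1
Unfold 1 (reflect across h@1): 2 holes -> [(0, 0), (1, 0)]
Unfold 2 (reflect across h@2): 4 holes -> [(0, 0), (1, 0), (2, 0), (3, 0)]
Unfold 3 (reflect across v@1): 8 holes -> [(0, 0), (0, 1), (1, 0), (1, 1), (2, 0), (2, 1), (3, 0), (3, 1)]
Unfold 4 (reflect across v@2): 16 holes -> [(0, 0), (0, 1), (0, 2), (0, 3), (1, 0), (1, 1), (1, 2), (1, 3), (2, 0), (2, 1), (2, 2), (2, 3), (3, 0), (3, 1), (3, 2), (3, 3)]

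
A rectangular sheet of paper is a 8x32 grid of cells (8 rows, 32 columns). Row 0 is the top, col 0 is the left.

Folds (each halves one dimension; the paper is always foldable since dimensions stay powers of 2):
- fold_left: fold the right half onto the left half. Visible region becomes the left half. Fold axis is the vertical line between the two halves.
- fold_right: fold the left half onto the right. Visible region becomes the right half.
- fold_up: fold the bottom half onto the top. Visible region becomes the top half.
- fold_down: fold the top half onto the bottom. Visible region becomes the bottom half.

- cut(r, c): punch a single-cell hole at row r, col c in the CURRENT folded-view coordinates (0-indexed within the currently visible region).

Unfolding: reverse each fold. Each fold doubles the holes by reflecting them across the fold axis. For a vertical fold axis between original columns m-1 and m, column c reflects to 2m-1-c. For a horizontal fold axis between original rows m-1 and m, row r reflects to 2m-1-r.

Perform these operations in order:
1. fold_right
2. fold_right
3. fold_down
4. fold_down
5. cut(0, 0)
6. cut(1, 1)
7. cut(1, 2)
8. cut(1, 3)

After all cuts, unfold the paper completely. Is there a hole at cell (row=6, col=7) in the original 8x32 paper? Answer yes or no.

Op 1 fold_right: fold axis v@16; visible region now rows[0,8) x cols[16,32) = 8x16
Op 2 fold_right: fold axis v@24; visible region now rows[0,8) x cols[24,32) = 8x8
Op 3 fold_down: fold axis h@4; visible region now rows[4,8) x cols[24,32) = 4x8
Op 4 fold_down: fold axis h@6; visible region now rows[6,8) x cols[24,32) = 2x8
Op 5 cut(0, 0): punch at orig (6,24); cuts so far [(6, 24)]; region rows[6,8) x cols[24,32) = 2x8
Op 6 cut(1, 1): punch at orig (7,25); cuts so far [(6, 24), (7, 25)]; region rows[6,8) x cols[24,32) = 2x8
Op 7 cut(1, 2): punch at orig (7,26); cuts so far [(6, 24), (7, 25), (7, 26)]; region rows[6,8) x cols[24,32) = 2x8
Op 8 cut(1, 3): punch at orig (7,27); cuts so far [(6, 24), (7, 25), (7, 26), (7, 27)]; region rows[6,8) x cols[24,32) = 2x8
Unfold 1 (reflect across h@6): 8 holes -> [(4, 25), (4, 26), (4, 27), (5, 24), (6, 24), (7, 25), (7, 26), (7, 27)]
Unfold 2 (reflect across h@4): 16 holes -> [(0, 25), (0, 26), (0, 27), (1, 24), (2, 24), (3, 25), (3, 26), (3, 27), (4, 25), (4, 26), (4, 27), (5, 24), (6, 24), (7, 25), (7, 26), (7, 27)]
Unfold 3 (reflect across v@24): 32 holes -> [(0, 20), (0, 21), (0, 22), (0, 25), (0, 26), (0, 27), (1, 23), (1, 24), (2, 23), (2, 24), (3, 20), (3, 21), (3, 22), (3, 25), (3, 26), (3, 27), (4, 20), (4, 21), (4, 22), (4, 25), (4, 26), (4, 27), (5, 23), (5, 24), (6, 23), (6, 24), (7, 20), (7, 21), (7, 22), (7, 25), (7, 26), (7, 27)]
Unfold 4 (reflect across v@16): 64 holes -> [(0, 4), (0, 5), (0, 6), (0, 9), (0, 10), (0, 11), (0, 20), (0, 21), (0, 22), (0, 25), (0, 26), (0, 27), (1, 7), (1, 8), (1, 23), (1, 24), (2, 7), (2, 8), (2, 23), (2, 24), (3, 4), (3, 5), (3, 6), (3, 9), (3, 10), (3, 11), (3, 20), (3, 21), (3, 22), (3, 25), (3, 26), (3, 27), (4, 4), (4, 5), (4, 6), (4, 9), (4, 10), (4, 11), (4, 20), (4, 21), (4, 22), (4, 25), (4, 26), (4, 27), (5, 7), (5, 8), (5, 23), (5, 24), (6, 7), (6, 8), (6, 23), (6, 24), (7, 4), (7, 5), (7, 6), (7, 9), (7, 10), (7, 11), (7, 20), (7, 21), (7, 22), (7, 25), (7, 26), (7, 27)]
Holes: [(0, 4), (0, 5), (0, 6), (0, 9), (0, 10), (0, 11), (0, 20), (0, 21), (0, 22), (0, 25), (0, 26), (0, 27), (1, 7), (1, 8), (1, 23), (1, 24), (2, 7), (2, 8), (2, 23), (2, 24), (3, 4), (3, 5), (3, 6), (3, 9), (3, 10), (3, 11), (3, 20), (3, 21), (3, 22), (3, 25), (3, 26), (3, 27), (4, 4), (4, 5), (4, 6), (4, 9), (4, 10), (4, 11), (4, 20), (4, 21), (4, 22), (4, 25), (4, 26), (4, 27), (5, 7), (5, 8), (5, 23), (5, 24), (6, 7), (6, 8), (6, 23), (6, 24), (7, 4), (7, 5), (7, 6), (7, 9), (7, 10), (7, 11), (7, 20), (7, 21), (7, 22), (7, 25), (7, 26), (7, 27)]

Answer: yes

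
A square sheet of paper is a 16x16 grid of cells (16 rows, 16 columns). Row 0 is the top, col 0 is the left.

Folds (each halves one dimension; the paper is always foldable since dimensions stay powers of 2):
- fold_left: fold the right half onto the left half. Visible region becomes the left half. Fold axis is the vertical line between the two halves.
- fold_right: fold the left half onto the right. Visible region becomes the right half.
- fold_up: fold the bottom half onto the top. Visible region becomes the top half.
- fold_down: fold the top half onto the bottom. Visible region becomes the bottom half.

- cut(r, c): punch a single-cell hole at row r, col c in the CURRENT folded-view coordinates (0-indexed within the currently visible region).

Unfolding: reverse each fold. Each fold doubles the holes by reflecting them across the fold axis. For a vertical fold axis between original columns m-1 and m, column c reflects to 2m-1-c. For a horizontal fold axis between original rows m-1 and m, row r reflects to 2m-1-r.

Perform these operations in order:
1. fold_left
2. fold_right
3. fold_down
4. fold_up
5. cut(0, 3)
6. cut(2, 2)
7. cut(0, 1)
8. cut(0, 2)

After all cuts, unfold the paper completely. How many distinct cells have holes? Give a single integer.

Answer: 64

Derivation:
Op 1 fold_left: fold axis v@8; visible region now rows[0,16) x cols[0,8) = 16x8
Op 2 fold_right: fold axis v@4; visible region now rows[0,16) x cols[4,8) = 16x4
Op 3 fold_down: fold axis h@8; visible region now rows[8,16) x cols[4,8) = 8x4
Op 4 fold_up: fold axis h@12; visible region now rows[8,12) x cols[4,8) = 4x4
Op 5 cut(0, 3): punch at orig (8,7); cuts so far [(8, 7)]; region rows[8,12) x cols[4,8) = 4x4
Op 6 cut(2, 2): punch at orig (10,6); cuts so far [(8, 7), (10, 6)]; region rows[8,12) x cols[4,8) = 4x4
Op 7 cut(0, 1): punch at orig (8,5); cuts so far [(8, 5), (8, 7), (10, 6)]; region rows[8,12) x cols[4,8) = 4x4
Op 8 cut(0, 2): punch at orig (8,6); cuts so far [(8, 5), (8, 6), (8, 7), (10, 6)]; region rows[8,12) x cols[4,8) = 4x4
Unfold 1 (reflect across h@12): 8 holes -> [(8, 5), (8, 6), (8, 7), (10, 6), (13, 6), (15, 5), (15, 6), (15, 7)]
Unfold 2 (reflect across h@8): 16 holes -> [(0, 5), (0, 6), (0, 7), (2, 6), (5, 6), (7, 5), (7, 6), (7, 7), (8, 5), (8, 6), (8, 7), (10, 6), (13, 6), (15, 5), (15, 6), (15, 7)]
Unfold 3 (reflect across v@4): 32 holes -> [(0, 0), (0, 1), (0, 2), (0, 5), (0, 6), (0, 7), (2, 1), (2, 6), (5, 1), (5, 6), (7, 0), (7, 1), (7, 2), (7, 5), (7, 6), (7, 7), (8, 0), (8, 1), (8, 2), (8, 5), (8, 6), (8, 7), (10, 1), (10, 6), (13, 1), (13, 6), (15, 0), (15, 1), (15, 2), (15, 5), (15, 6), (15, 7)]
Unfold 4 (reflect across v@8): 64 holes -> [(0, 0), (0, 1), (0, 2), (0, 5), (0, 6), (0, 7), (0, 8), (0, 9), (0, 10), (0, 13), (0, 14), (0, 15), (2, 1), (2, 6), (2, 9), (2, 14), (5, 1), (5, 6), (5, 9), (5, 14), (7, 0), (7, 1), (7, 2), (7, 5), (7, 6), (7, 7), (7, 8), (7, 9), (7, 10), (7, 13), (7, 14), (7, 15), (8, 0), (8, 1), (8, 2), (8, 5), (8, 6), (8, 7), (8, 8), (8, 9), (8, 10), (8, 13), (8, 14), (8, 15), (10, 1), (10, 6), (10, 9), (10, 14), (13, 1), (13, 6), (13, 9), (13, 14), (15, 0), (15, 1), (15, 2), (15, 5), (15, 6), (15, 7), (15, 8), (15, 9), (15, 10), (15, 13), (15, 14), (15, 15)]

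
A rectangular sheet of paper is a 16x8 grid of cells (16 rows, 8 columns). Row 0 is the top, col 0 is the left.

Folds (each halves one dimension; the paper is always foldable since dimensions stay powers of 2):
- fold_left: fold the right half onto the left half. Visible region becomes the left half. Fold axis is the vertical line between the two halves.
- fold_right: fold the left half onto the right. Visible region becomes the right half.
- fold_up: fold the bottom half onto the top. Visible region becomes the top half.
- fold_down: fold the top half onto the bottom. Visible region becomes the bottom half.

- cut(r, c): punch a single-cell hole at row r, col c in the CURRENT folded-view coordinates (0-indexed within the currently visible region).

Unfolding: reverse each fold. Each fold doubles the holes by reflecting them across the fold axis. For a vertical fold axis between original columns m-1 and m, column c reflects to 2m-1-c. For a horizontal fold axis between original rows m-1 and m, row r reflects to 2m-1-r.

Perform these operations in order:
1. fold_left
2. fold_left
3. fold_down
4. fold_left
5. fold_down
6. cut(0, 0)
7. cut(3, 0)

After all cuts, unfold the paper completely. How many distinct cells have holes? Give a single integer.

Answer: 64

Derivation:
Op 1 fold_left: fold axis v@4; visible region now rows[0,16) x cols[0,4) = 16x4
Op 2 fold_left: fold axis v@2; visible region now rows[0,16) x cols[0,2) = 16x2
Op 3 fold_down: fold axis h@8; visible region now rows[8,16) x cols[0,2) = 8x2
Op 4 fold_left: fold axis v@1; visible region now rows[8,16) x cols[0,1) = 8x1
Op 5 fold_down: fold axis h@12; visible region now rows[12,16) x cols[0,1) = 4x1
Op 6 cut(0, 0): punch at orig (12,0); cuts so far [(12, 0)]; region rows[12,16) x cols[0,1) = 4x1
Op 7 cut(3, 0): punch at orig (15,0); cuts so far [(12, 0), (15, 0)]; region rows[12,16) x cols[0,1) = 4x1
Unfold 1 (reflect across h@12): 4 holes -> [(8, 0), (11, 0), (12, 0), (15, 0)]
Unfold 2 (reflect across v@1): 8 holes -> [(8, 0), (8, 1), (11, 0), (11, 1), (12, 0), (12, 1), (15, 0), (15, 1)]
Unfold 3 (reflect across h@8): 16 holes -> [(0, 0), (0, 1), (3, 0), (3, 1), (4, 0), (4, 1), (7, 0), (7, 1), (8, 0), (8, 1), (11, 0), (11, 1), (12, 0), (12, 1), (15, 0), (15, 1)]
Unfold 4 (reflect across v@2): 32 holes -> [(0, 0), (0, 1), (0, 2), (0, 3), (3, 0), (3, 1), (3, 2), (3, 3), (4, 0), (4, 1), (4, 2), (4, 3), (7, 0), (7, 1), (7, 2), (7, 3), (8, 0), (8, 1), (8, 2), (8, 3), (11, 0), (11, 1), (11, 2), (11, 3), (12, 0), (12, 1), (12, 2), (12, 3), (15, 0), (15, 1), (15, 2), (15, 3)]
Unfold 5 (reflect across v@4): 64 holes -> [(0, 0), (0, 1), (0, 2), (0, 3), (0, 4), (0, 5), (0, 6), (0, 7), (3, 0), (3, 1), (3, 2), (3, 3), (3, 4), (3, 5), (3, 6), (3, 7), (4, 0), (4, 1), (4, 2), (4, 3), (4, 4), (4, 5), (4, 6), (4, 7), (7, 0), (7, 1), (7, 2), (7, 3), (7, 4), (7, 5), (7, 6), (7, 7), (8, 0), (8, 1), (8, 2), (8, 3), (8, 4), (8, 5), (8, 6), (8, 7), (11, 0), (11, 1), (11, 2), (11, 3), (11, 4), (11, 5), (11, 6), (11, 7), (12, 0), (12, 1), (12, 2), (12, 3), (12, 4), (12, 5), (12, 6), (12, 7), (15, 0), (15, 1), (15, 2), (15, 3), (15, 4), (15, 5), (15, 6), (15, 7)]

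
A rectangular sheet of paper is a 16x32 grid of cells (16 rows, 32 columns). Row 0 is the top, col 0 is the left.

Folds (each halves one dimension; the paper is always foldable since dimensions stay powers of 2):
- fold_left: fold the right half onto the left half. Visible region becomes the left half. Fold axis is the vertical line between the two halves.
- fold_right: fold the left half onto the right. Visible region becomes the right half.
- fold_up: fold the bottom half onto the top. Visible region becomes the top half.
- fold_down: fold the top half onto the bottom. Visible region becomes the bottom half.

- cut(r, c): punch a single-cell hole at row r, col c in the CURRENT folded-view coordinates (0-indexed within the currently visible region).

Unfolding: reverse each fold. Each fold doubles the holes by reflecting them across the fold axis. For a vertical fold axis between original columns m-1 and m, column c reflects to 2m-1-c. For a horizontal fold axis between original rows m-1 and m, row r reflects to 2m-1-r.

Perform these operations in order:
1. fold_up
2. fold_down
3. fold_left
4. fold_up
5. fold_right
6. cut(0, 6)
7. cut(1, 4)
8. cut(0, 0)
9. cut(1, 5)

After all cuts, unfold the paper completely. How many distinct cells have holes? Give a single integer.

Answer: 128

Derivation:
Op 1 fold_up: fold axis h@8; visible region now rows[0,8) x cols[0,32) = 8x32
Op 2 fold_down: fold axis h@4; visible region now rows[4,8) x cols[0,32) = 4x32
Op 3 fold_left: fold axis v@16; visible region now rows[4,8) x cols[0,16) = 4x16
Op 4 fold_up: fold axis h@6; visible region now rows[4,6) x cols[0,16) = 2x16
Op 5 fold_right: fold axis v@8; visible region now rows[4,6) x cols[8,16) = 2x8
Op 6 cut(0, 6): punch at orig (4,14); cuts so far [(4, 14)]; region rows[4,6) x cols[8,16) = 2x8
Op 7 cut(1, 4): punch at orig (5,12); cuts so far [(4, 14), (5, 12)]; region rows[4,6) x cols[8,16) = 2x8
Op 8 cut(0, 0): punch at orig (4,8); cuts so far [(4, 8), (4, 14), (5, 12)]; region rows[4,6) x cols[8,16) = 2x8
Op 9 cut(1, 5): punch at orig (5,13); cuts so far [(4, 8), (4, 14), (5, 12), (5, 13)]; region rows[4,6) x cols[8,16) = 2x8
Unfold 1 (reflect across v@8): 8 holes -> [(4, 1), (4, 7), (4, 8), (4, 14), (5, 2), (5, 3), (5, 12), (5, 13)]
Unfold 2 (reflect across h@6): 16 holes -> [(4, 1), (4, 7), (4, 8), (4, 14), (5, 2), (5, 3), (5, 12), (5, 13), (6, 2), (6, 3), (6, 12), (6, 13), (7, 1), (7, 7), (7, 8), (7, 14)]
Unfold 3 (reflect across v@16): 32 holes -> [(4, 1), (4, 7), (4, 8), (4, 14), (4, 17), (4, 23), (4, 24), (4, 30), (5, 2), (5, 3), (5, 12), (5, 13), (5, 18), (5, 19), (5, 28), (5, 29), (6, 2), (6, 3), (6, 12), (6, 13), (6, 18), (6, 19), (6, 28), (6, 29), (7, 1), (7, 7), (7, 8), (7, 14), (7, 17), (7, 23), (7, 24), (7, 30)]
Unfold 4 (reflect across h@4): 64 holes -> [(0, 1), (0, 7), (0, 8), (0, 14), (0, 17), (0, 23), (0, 24), (0, 30), (1, 2), (1, 3), (1, 12), (1, 13), (1, 18), (1, 19), (1, 28), (1, 29), (2, 2), (2, 3), (2, 12), (2, 13), (2, 18), (2, 19), (2, 28), (2, 29), (3, 1), (3, 7), (3, 8), (3, 14), (3, 17), (3, 23), (3, 24), (3, 30), (4, 1), (4, 7), (4, 8), (4, 14), (4, 17), (4, 23), (4, 24), (4, 30), (5, 2), (5, 3), (5, 12), (5, 13), (5, 18), (5, 19), (5, 28), (5, 29), (6, 2), (6, 3), (6, 12), (6, 13), (6, 18), (6, 19), (6, 28), (6, 29), (7, 1), (7, 7), (7, 8), (7, 14), (7, 17), (7, 23), (7, 24), (7, 30)]
Unfold 5 (reflect across h@8): 128 holes -> [(0, 1), (0, 7), (0, 8), (0, 14), (0, 17), (0, 23), (0, 24), (0, 30), (1, 2), (1, 3), (1, 12), (1, 13), (1, 18), (1, 19), (1, 28), (1, 29), (2, 2), (2, 3), (2, 12), (2, 13), (2, 18), (2, 19), (2, 28), (2, 29), (3, 1), (3, 7), (3, 8), (3, 14), (3, 17), (3, 23), (3, 24), (3, 30), (4, 1), (4, 7), (4, 8), (4, 14), (4, 17), (4, 23), (4, 24), (4, 30), (5, 2), (5, 3), (5, 12), (5, 13), (5, 18), (5, 19), (5, 28), (5, 29), (6, 2), (6, 3), (6, 12), (6, 13), (6, 18), (6, 19), (6, 28), (6, 29), (7, 1), (7, 7), (7, 8), (7, 14), (7, 17), (7, 23), (7, 24), (7, 30), (8, 1), (8, 7), (8, 8), (8, 14), (8, 17), (8, 23), (8, 24), (8, 30), (9, 2), (9, 3), (9, 12), (9, 13), (9, 18), (9, 19), (9, 28), (9, 29), (10, 2), (10, 3), (10, 12), (10, 13), (10, 18), (10, 19), (10, 28), (10, 29), (11, 1), (11, 7), (11, 8), (11, 14), (11, 17), (11, 23), (11, 24), (11, 30), (12, 1), (12, 7), (12, 8), (12, 14), (12, 17), (12, 23), (12, 24), (12, 30), (13, 2), (13, 3), (13, 12), (13, 13), (13, 18), (13, 19), (13, 28), (13, 29), (14, 2), (14, 3), (14, 12), (14, 13), (14, 18), (14, 19), (14, 28), (14, 29), (15, 1), (15, 7), (15, 8), (15, 14), (15, 17), (15, 23), (15, 24), (15, 30)]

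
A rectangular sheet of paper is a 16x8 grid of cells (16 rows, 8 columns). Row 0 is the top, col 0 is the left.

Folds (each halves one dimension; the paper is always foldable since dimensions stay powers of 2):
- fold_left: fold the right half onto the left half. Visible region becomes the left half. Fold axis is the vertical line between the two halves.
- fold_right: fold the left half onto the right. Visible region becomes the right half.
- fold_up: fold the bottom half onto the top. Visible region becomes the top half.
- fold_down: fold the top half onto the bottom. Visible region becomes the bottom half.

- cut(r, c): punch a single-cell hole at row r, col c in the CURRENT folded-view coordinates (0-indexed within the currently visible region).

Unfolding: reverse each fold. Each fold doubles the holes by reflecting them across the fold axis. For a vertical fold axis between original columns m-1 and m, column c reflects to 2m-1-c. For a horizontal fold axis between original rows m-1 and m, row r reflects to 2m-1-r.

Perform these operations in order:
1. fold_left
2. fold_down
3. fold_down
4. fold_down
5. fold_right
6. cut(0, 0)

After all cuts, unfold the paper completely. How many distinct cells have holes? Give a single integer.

Op 1 fold_left: fold axis v@4; visible region now rows[0,16) x cols[0,4) = 16x4
Op 2 fold_down: fold axis h@8; visible region now rows[8,16) x cols[0,4) = 8x4
Op 3 fold_down: fold axis h@12; visible region now rows[12,16) x cols[0,4) = 4x4
Op 4 fold_down: fold axis h@14; visible region now rows[14,16) x cols[0,4) = 2x4
Op 5 fold_right: fold axis v@2; visible region now rows[14,16) x cols[2,4) = 2x2
Op 6 cut(0, 0): punch at orig (14,2); cuts so far [(14, 2)]; region rows[14,16) x cols[2,4) = 2x2
Unfold 1 (reflect across v@2): 2 holes -> [(14, 1), (14, 2)]
Unfold 2 (reflect across h@14): 4 holes -> [(13, 1), (13, 2), (14, 1), (14, 2)]
Unfold 3 (reflect across h@12): 8 holes -> [(9, 1), (9, 2), (10, 1), (10, 2), (13, 1), (13, 2), (14, 1), (14, 2)]
Unfold 4 (reflect across h@8): 16 holes -> [(1, 1), (1, 2), (2, 1), (2, 2), (5, 1), (5, 2), (6, 1), (6, 2), (9, 1), (9, 2), (10, 1), (10, 2), (13, 1), (13, 2), (14, 1), (14, 2)]
Unfold 5 (reflect across v@4): 32 holes -> [(1, 1), (1, 2), (1, 5), (1, 6), (2, 1), (2, 2), (2, 5), (2, 6), (5, 1), (5, 2), (5, 5), (5, 6), (6, 1), (6, 2), (6, 5), (6, 6), (9, 1), (9, 2), (9, 5), (9, 6), (10, 1), (10, 2), (10, 5), (10, 6), (13, 1), (13, 2), (13, 5), (13, 6), (14, 1), (14, 2), (14, 5), (14, 6)]

Answer: 32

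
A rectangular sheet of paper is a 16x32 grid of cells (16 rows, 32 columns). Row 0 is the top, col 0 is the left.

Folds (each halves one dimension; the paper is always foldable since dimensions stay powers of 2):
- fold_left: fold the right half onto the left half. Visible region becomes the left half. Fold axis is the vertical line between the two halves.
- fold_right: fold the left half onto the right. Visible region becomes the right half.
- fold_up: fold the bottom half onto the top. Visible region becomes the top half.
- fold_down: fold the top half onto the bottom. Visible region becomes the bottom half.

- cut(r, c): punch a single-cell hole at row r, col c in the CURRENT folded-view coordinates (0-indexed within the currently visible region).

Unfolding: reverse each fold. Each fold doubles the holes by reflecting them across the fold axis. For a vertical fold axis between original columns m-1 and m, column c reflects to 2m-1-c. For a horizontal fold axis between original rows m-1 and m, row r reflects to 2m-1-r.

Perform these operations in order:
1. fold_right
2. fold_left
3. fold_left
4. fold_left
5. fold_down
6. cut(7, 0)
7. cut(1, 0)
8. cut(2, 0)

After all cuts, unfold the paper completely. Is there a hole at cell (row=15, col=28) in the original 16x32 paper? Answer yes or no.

Answer: yes

Derivation:
Op 1 fold_right: fold axis v@16; visible region now rows[0,16) x cols[16,32) = 16x16
Op 2 fold_left: fold axis v@24; visible region now rows[0,16) x cols[16,24) = 16x8
Op 3 fold_left: fold axis v@20; visible region now rows[0,16) x cols[16,20) = 16x4
Op 4 fold_left: fold axis v@18; visible region now rows[0,16) x cols[16,18) = 16x2
Op 5 fold_down: fold axis h@8; visible region now rows[8,16) x cols[16,18) = 8x2
Op 6 cut(7, 0): punch at orig (15,16); cuts so far [(15, 16)]; region rows[8,16) x cols[16,18) = 8x2
Op 7 cut(1, 0): punch at orig (9,16); cuts so far [(9, 16), (15, 16)]; region rows[8,16) x cols[16,18) = 8x2
Op 8 cut(2, 0): punch at orig (10,16); cuts so far [(9, 16), (10, 16), (15, 16)]; region rows[8,16) x cols[16,18) = 8x2
Unfold 1 (reflect across h@8): 6 holes -> [(0, 16), (5, 16), (6, 16), (9, 16), (10, 16), (15, 16)]
Unfold 2 (reflect across v@18): 12 holes -> [(0, 16), (0, 19), (5, 16), (5, 19), (6, 16), (6, 19), (9, 16), (9, 19), (10, 16), (10, 19), (15, 16), (15, 19)]
Unfold 3 (reflect across v@20): 24 holes -> [(0, 16), (0, 19), (0, 20), (0, 23), (5, 16), (5, 19), (5, 20), (5, 23), (6, 16), (6, 19), (6, 20), (6, 23), (9, 16), (9, 19), (9, 20), (9, 23), (10, 16), (10, 19), (10, 20), (10, 23), (15, 16), (15, 19), (15, 20), (15, 23)]
Unfold 4 (reflect across v@24): 48 holes -> [(0, 16), (0, 19), (0, 20), (0, 23), (0, 24), (0, 27), (0, 28), (0, 31), (5, 16), (5, 19), (5, 20), (5, 23), (5, 24), (5, 27), (5, 28), (5, 31), (6, 16), (6, 19), (6, 20), (6, 23), (6, 24), (6, 27), (6, 28), (6, 31), (9, 16), (9, 19), (9, 20), (9, 23), (9, 24), (9, 27), (9, 28), (9, 31), (10, 16), (10, 19), (10, 20), (10, 23), (10, 24), (10, 27), (10, 28), (10, 31), (15, 16), (15, 19), (15, 20), (15, 23), (15, 24), (15, 27), (15, 28), (15, 31)]
Unfold 5 (reflect across v@16): 96 holes -> [(0, 0), (0, 3), (0, 4), (0, 7), (0, 8), (0, 11), (0, 12), (0, 15), (0, 16), (0, 19), (0, 20), (0, 23), (0, 24), (0, 27), (0, 28), (0, 31), (5, 0), (5, 3), (5, 4), (5, 7), (5, 8), (5, 11), (5, 12), (5, 15), (5, 16), (5, 19), (5, 20), (5, 23), (5, 24), (5, 27), (5, 28), (5, 31), (6, 0), (6, 3), (6, 4), (6, 7), (6, 8), (6, 11), (6, 12), (6, 15), (6, 16), (6, 19), (6, 20), (6, 23), (6, 24), (6, 27), (6, 28), (6, 31), (9, 0), (9, 3), (9, 4), (9, 7), (9, 8), (9, 11), (9, 12), (9, 15), (9, 16), (9, 19), (9, 20), (9, 23), (9, 24), (9, 27), (9, 28), (9, 31), (10, 0), (10, 3), (10, 4), (10, 7), (10, 8), (10, 11), (10, 12), (10, 15), (10, 16), (10, 19), (10, 20), (10, 23), (10, 24), (10, 27), (10, 28), (10, 31), (15, 0), (15, 3), (15, 4), (15, 7), (15, 8), (15, 11), (15, 12), (15, 15), (15, 16), (15, 19), (15, 20), (15, 23), (15, 24), (15, 27), (15, 28), (15, 31)]
Holes: [(0, 0), (0, 3), (0, 4), (0, 7), (0, 8), (0, 11), (0, 12), (0, 15), (0, 16), (0, 19), (0, 20), (0, 23), (0, 24), (0, 27), (0, 28), (0, 31), (5, 0), (5, 3), (5, 4), (5, 7), (5, 8), (5, 11), (5, 12), (5, 15), (5, 16), (5, 19), (5, 20), (5, 23), (5, 24), (5, 27), (5, 28), (5, 31), (6, 0), (6, 3), (6, 4), (6, 7), (6, 8), (6, 11), (6, 12), (6, 15), (6, 16), (6, 19), (6, 20), (6, 23), (6, 24), (6, 27), (6, 28), (6, 31), (9, 0), (9, 3), (9, 4), (9, 7), (9, 8), (9, 11), (9, 12), (9, 15), (9, 16), (9, 19), (9, 20), (9, 23), (9, 24), (9, 27), (9, 28), (9, 31), (10, 0), (10, 3), (10, 4), (10, 7), (10, 8), (10, 11), (10, 12), (10, 15), (10, 16), (10, 19), (10, 20), (10, 23), (10, 24), (10, 27), (10, 28), (10, 31), (15, 0), (15, 3), (15, 4), (15, 7), (15, 8), (15, 11), (15, 12), (15, 15), (15, 16), (15, 19), (15, 20), (15, 23), (15, 24), (15, 27), (15, 28), (15, 31)]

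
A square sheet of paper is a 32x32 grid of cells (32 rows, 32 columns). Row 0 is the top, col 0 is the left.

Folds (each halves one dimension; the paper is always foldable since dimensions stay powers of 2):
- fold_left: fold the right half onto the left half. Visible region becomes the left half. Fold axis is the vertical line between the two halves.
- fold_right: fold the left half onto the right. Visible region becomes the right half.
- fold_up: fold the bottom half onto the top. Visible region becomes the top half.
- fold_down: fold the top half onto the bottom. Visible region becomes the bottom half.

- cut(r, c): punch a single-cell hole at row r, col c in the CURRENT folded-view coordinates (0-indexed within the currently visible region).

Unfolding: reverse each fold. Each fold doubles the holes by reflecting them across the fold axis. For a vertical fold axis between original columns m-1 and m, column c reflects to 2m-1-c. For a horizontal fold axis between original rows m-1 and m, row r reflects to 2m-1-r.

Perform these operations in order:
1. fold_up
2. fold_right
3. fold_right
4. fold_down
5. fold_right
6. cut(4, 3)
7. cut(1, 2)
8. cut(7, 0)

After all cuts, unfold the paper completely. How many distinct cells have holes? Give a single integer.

Answer: 96

Derivation:
Op 1 fold_up: fold axis h@16; visible region now rows[0,16) x cols[0,32) = 16x32
Op 2 fold_right: fold axis v@16; visible region now rows[0,16) x cols[16,32) = 16x16
Op 3 fold_right: fold axis v@24; visible region now rows[0,16) x cols[24,32) = 16x8
Op 4 fold_down: fold axis h@8; visible region now rows[8,16) x cols[24,32) = 8x8
Op 5 fold_right: fold axis v@28; visible region now rows[8,16) x cols[28,32) = 8x4
Op 6 cut(4, 3): punch at orig (12,31); cuts so far [(12, 31)]; region rows[8,16) x cols[28,32) = 8x4
Op 7 cut(1, 2): punch at orig (9,30); cuts so far [(9, 30), (12, 31)]; region rows[8,16) x cols[28,32) = 8x4
Op 8 cut(7, 0): punch at orig (15,28); cuts so far [(9, 30), (12, 31), (15, 28)]; region rows[8,16) x cols[28,32) = 8x4
Unfold 1 (reflect across v@28): 6 holes -> [(9, 25), (9, 30), (12, 24), (12, 31), (15, 27), (15, 28)]
Unfold 2 (reflect across h@8): 12 holes -> [(0, 27), (0, 28), (3, 24), (3, 31), (6, 25), (6, 30), (9, 25), (9, 30), (12, 24), (12, 31), (15, 27), (15, 28)]
Unfold 3 (reflect across v@24): 24 holes -> [(0, 19), (0, 20), (0, 27), (0, 28), (3, 16), (3, 23), (3, 24), (3, 31), (6, 17), (6, 22), (6, 25), (6, 30), (9, 17), (9, 22), (9, 25), (9, 30), (12, 16), (12, 23), (12, 24), (12, 31), (15, 19), (15, 20), (15, 27), (15, 28)]
Unfold 4 (reflect across v@16): 48 holes -> [(0, 3), (0, 4), (0, 11), (0, 12), (0, 19), (0, 20), (0, 27), (0, 28), (3, 0), (3, 7), (3, 8), (3, 15), (3, 16), (3, 23), (3, 24), (3, 31), (6, 1), (6, 6), (6, 9), (6, 14), (6, 17), (6, 22), (6, 25), (6, 30), (9, 1), (9, 6), (9, 9), (9, 14), (9, 17), (9, 22), (9, 25), (9, 30), (12, 0), (12, 7), (12, 8), (12, 15), (12, 16), (12, 23), (12, 24), (12, 31), (15, 3), (15, 4), (15, 11), (15, 12), (15, 19), (15, 20), (15, 27), (15, 28)]
Unfold 5 (reflect across h@16): 96 holes -> [(0, 3), (0, 4), (0, 11), (0, 12), (0, 19), (0, 20), (0, 27), (0, 28), (3, 0), (3, 7), (3, 8), (3, 15), (3, 16), (3, 23), (3, 24), (3, 31), (6, 1), (6, 6), (6, 9), (6, 14), (6, 17), (6, 22), (6, 25), (6, 30), (9, 1), (9, 6), (9, 9), (9, 14), (9, 17), (9, 22), (9, 25), (9, 30), (12, 0), (12, 7), (12, 8), (12, 15), (12, 16), (12, 23), (12, 24), (12, 31), (15, 3), (15, 4), (15, 11), (15, 12), (15, 19), (15, 20), (15, 27), (15, 28), (16, 3), (16, 4), (16, 11), (16, 12), (16, 19), (16, 20), (16, 27), (16, 28), (19, 0), (19, 7), (19, 8), (19, 15), (19, 16), (19, 23), (19, 24), (19, 31), (22, 1), (22, 6), (22, 9), (22, 14), (22, 17), (22, 22), (22, 25), (22, 30), (25, 1), (25, 6), (25, 9), (25, 14), (25, 17), (25, 22), (25, 25), (25, 30), (28, 0), (28, 7), (28, 8), (28, 15), (28, 16), (28, 23), (28, 24), (28, 31), (31, 3), (31, 4), (31, 11), (31, 12), (31, 19), (31, 20), (31, 27), (31, 28)]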